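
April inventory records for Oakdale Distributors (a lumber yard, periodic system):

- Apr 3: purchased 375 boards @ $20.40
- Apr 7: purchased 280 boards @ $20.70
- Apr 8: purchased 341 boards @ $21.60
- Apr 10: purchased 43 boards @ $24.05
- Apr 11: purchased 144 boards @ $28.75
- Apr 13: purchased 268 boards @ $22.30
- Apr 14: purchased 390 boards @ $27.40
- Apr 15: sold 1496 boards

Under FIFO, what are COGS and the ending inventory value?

Apr 15, 1496 sold [FIFO — oldest first]: 375 @ $20.40 + 280 @ $20.70 + 341 @ $21.60 + 43 @ $24.05 + 144 @ $28.75 + 268 @ $22.30 + 45 @ $27.40 = $33,195.15
Ending inventory: 345 @ $27.40 = $9,453.00
Check: goods available $42,648.15 = COGS $33,195.15 + ending $9,453.00

COGS = $33,195.15; ending inventory = $9,453.00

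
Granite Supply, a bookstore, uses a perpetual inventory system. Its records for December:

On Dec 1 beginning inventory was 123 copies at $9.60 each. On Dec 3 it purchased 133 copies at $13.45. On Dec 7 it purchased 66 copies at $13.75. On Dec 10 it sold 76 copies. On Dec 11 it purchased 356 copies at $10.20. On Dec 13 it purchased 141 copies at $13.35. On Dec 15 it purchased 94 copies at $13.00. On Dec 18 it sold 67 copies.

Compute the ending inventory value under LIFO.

Dec 10, 76 sold [LIFO — newest first]: 66 @ $13.75 + 10 @ $13.45 = $1,042.00
Dec 18, 67 sold [LIFO — newest first]: 67 @ $13.00 = $871.00
Total COGS = $1,042.00 + $871.00 = $1,913.00
Ending inventory: 123 @ $9.60 + 123 @ $13.45 + 356 @ $10.20 + 141 @ $13.35 + 27 @ $13.00 = $8,699.70
Check: goods available $10,612.70 = COGS $1,913.00 + ending $8,699.70

Ending inventory = $8,699.70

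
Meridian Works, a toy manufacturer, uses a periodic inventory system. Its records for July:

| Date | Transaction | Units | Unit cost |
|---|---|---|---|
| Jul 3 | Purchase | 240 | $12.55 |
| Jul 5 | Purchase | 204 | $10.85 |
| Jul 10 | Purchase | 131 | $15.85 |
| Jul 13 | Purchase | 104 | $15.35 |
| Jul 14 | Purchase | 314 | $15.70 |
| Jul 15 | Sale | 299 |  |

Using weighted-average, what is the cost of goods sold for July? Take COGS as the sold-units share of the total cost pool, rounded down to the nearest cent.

Jul 15, sell 299: 299/993 × $13,827.95 → $4,163.70
Ending inventory (cost pool remaining) = $9,664.25

COGS = $4,163.70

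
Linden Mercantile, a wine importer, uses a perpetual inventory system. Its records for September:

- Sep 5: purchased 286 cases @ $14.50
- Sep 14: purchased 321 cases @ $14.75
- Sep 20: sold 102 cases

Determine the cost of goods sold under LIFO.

Sep 20, 102 sold [LIFO — newest first]: 102 @ $14.75 = $1,504.50
Ending inventory: 286 @ $14.50 + 219 @ $14.75 = $7,377.25

COGS = $1,504.50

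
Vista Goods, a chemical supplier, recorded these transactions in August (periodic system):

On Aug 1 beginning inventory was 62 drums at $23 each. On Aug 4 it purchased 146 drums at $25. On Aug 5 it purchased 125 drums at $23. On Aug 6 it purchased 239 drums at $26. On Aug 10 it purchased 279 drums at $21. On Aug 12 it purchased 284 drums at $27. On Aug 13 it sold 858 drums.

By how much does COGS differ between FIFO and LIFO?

FIFO COGS: 62 @ $23 + 146 @ $25 + 125 @ $23 + 239 @ $26 + 279 @ $21 + 7 @ $27 = $20,213
LIFO COGS: 284 @ $27 + 279 @ $21 + 239 @ $26 + 56 @ $23 = $21,029
Difference = |$20,213 − $21,029| = $816

$816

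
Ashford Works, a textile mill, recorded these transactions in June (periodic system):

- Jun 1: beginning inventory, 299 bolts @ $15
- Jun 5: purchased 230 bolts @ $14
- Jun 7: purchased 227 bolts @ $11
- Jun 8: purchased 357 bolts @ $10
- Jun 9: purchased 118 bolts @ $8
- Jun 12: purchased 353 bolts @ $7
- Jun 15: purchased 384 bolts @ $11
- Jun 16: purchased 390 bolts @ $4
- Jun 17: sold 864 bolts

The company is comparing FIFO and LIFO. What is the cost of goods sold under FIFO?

FIFO COGS: 299 @ $15 + 230 @ $14 + 227 @ $11 + 108 @ $10 = $11,282
LIFO COGS: 390 @ $4 + 384 @ $11 + 90 @ $7 = $6,414

COGS = $11,282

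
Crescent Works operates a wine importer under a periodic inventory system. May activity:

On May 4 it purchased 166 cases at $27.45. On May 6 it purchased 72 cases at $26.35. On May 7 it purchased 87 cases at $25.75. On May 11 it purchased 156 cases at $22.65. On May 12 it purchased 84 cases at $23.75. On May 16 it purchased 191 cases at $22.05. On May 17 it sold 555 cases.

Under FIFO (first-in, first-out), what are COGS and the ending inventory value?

May 17, 555 sold [FIFO — oldest first]: 166 @ $27.45 + 72 @ $26.35 + 87 @ $25.75 + 156 @ $22.65 + 74 @ $23.75 = $13,985.05
Ending inventory: 10 @ $23.75 + 191 @ $22.05 = $4,449.05
Check: goods available $18,434.10 = COGS $13,985.05 + ending $4,449.05

COGS = $13,985.05; ending inventory = $4,449.05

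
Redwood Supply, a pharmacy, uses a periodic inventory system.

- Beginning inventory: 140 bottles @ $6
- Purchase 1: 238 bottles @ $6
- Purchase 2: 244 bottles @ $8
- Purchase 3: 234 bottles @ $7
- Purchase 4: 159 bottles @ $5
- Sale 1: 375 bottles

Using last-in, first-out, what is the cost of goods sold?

COGS = $2,307

Sale 1 (375) [LIFO — newest first]: 159 @ $5 + 216 @ $7 = $2,307
Ending inventory: 140 @ $6 + 238 @ $6 + 244 @ $8 + 18 @ $7 = $4,346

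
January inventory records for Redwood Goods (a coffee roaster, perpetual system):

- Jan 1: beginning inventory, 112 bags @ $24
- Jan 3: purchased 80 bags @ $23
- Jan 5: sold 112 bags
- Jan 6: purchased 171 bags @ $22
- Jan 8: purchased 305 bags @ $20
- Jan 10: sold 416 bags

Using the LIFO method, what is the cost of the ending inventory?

Ending inventory = $3,240

Jan 5, 112 sold [LIFO — newest first]: 80 @ $23 + 32 @ $24 = $2,608
Jan 10, 416 sold [LIFO — newest first]: 305 @ $20 + 111 @ $22 = $8,542
Total COGS = $2,608 + $8,542 = $11,150
Ending inventory: 80 @ $24 + 60 @ $22 = $3,240
Check: goods available $14,390 = COGS $11,150 + ending $3,240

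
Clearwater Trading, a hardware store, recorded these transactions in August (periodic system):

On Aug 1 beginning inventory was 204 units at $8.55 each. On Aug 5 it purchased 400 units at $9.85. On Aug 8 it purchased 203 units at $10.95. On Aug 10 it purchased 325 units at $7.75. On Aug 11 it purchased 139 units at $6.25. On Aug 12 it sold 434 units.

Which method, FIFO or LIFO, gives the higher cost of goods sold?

FIFO COGS: 204 @ $8.55 + 230 @ $9.85 = $4,009.70
LIFO COGS: 139 @ $6.25 + 295 @ $7.75 = $3,155.00

FIFO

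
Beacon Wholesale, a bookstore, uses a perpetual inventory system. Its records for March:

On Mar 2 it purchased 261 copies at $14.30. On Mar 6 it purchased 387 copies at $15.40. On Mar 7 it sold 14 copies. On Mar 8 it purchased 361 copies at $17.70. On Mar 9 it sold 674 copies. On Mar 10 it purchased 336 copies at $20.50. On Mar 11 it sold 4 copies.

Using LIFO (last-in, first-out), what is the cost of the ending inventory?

Ending inventory = $11,462.30

Mar 7, 14 sold [LIFO — newest first]: 14 @ $15.40 = $215.60
Mar 9, 674 sold [LIFO — newest first]: 361 @ $17.70 + 313 @ $15.40 = $11,209.90
Mar 11, 4 sold [LIFO — newest first]: 4 @ $20.50 = $82.00
Total COGS = $215.60 + $11,209.90 + $82.00 = $11,507.50
Ending inventory: 261 @ $14.30 + 60 @ $15.40 + 332 @ $20.50 = $11,462.30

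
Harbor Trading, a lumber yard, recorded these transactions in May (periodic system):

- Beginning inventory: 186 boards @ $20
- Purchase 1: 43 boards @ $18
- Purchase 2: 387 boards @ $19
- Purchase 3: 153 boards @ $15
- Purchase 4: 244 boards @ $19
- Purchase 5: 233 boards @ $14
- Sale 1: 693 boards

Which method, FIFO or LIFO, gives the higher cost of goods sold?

FIFO

FIFO COGS: 186 @ $20 + 43 @ $18 + 387 @ $19 + 77 @ $15 = $13,002
LIFO COGS: 233 @ $14 + 244 @ $19 + 153 @ $15 + 63 @ $19 = $11,390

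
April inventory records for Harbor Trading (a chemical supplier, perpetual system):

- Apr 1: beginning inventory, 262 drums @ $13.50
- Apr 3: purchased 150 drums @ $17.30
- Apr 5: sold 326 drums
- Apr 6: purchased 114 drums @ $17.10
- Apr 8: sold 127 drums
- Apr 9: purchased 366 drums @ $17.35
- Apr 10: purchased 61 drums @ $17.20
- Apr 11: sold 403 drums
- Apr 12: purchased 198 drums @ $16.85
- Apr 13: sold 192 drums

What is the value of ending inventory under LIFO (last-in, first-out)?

Apr 5, 326 sold [LIFO — newest first]: 150 @ $17.30 + 176 @ $13.50 = $4,971.00
Apr 8, 127 sold [LIFO — newest first]: 114 @ $17.10 + 13 @ $13.50 = $2,124.90
Apr 11, 403 sold [LIFO — newest first]: 61 @ $17.20 + 342 @ $17.35 = $6,982.90
Apr 13, 192 sold [LIFO — newest first]: 192 @ $16.85 = $3,235.20
Total COGS = $4,971.00 + $2,124.90 + $6,982.90 + $3,235.20 = $17,314.00
Ending inventory: 73 @ $13.50 + 24 @ $17.35 + 6 @ $16.85 = $1,503.00
Check: goods available $18,817.00 = COGS $17,314.00 + ending $1,503.00

Ending inventory = $1,503.00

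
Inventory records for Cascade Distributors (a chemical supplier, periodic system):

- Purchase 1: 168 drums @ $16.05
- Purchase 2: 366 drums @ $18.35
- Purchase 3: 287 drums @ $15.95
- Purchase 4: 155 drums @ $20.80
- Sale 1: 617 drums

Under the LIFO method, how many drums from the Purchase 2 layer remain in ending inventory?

Sale 1 (617) [LIFO — newest first]: 155 @ $20.80 + 287 @ $15.95 + 175 @ $18.35 = $11,012.90
Ending inventory: 168 @ $16.05 + 191 @ $18.35 = $6,201.25

191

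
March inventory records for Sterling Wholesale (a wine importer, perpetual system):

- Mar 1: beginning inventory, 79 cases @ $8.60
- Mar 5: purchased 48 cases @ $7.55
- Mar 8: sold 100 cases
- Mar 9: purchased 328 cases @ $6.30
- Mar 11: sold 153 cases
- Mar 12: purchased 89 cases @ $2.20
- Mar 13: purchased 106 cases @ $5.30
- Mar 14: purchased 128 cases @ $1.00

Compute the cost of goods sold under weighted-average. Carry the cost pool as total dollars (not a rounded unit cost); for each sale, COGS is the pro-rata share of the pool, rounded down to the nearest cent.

After Mar 1: 79 on hand, pool $679.40 (≈ $8.6000 each)
After Mar 5: 127 on hand, pool $1,041.80 (≈ $8.2031 each)
Mar 8, sell 100: 100/127 × $1,041.80 → $820.31
After Mar 9: 355 on hand, pool $2,287.89 (≈ $6.4448 each)
Mar 11, sell 153: 153/355 × $2,287.89 → $986.04
After Mar 12: 291 on hand, pool $1,497.65 (≈ $5.1466 each)
After Mar 13: 397 on hand, pool $2,059.45 (≈ $5.1875 each)
After Mar 14: 525 on hand, pool $2,187.45 (≈ $4.1666 each)
Total COGS = $820.31 + $986.04 = $1,806.35
Ending inventory (cost pool remaining) = $2,187.45

COGS = $1,806.35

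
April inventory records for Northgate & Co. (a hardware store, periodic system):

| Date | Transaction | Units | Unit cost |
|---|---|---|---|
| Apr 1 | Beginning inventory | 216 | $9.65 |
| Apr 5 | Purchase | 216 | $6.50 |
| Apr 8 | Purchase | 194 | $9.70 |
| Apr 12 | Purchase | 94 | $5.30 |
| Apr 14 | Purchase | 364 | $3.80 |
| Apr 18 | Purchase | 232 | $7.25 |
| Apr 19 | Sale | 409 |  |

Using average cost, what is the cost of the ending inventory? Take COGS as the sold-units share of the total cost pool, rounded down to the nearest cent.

Apr 19, sell 409: 409/1316 × $8,933.60 → $2,776.47
Ending inventory (cost pool remaining) = $6,157.13

Ending inventory = $6,157.13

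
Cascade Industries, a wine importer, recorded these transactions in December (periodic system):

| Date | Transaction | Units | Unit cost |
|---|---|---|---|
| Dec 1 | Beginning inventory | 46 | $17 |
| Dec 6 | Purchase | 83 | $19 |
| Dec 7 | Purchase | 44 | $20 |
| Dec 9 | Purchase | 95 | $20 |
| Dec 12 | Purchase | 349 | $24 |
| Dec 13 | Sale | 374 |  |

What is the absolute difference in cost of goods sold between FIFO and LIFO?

$1,193

FIFO COGS: 46 @ $17 + 83 @ $19 + 44 @ $20 + 95 @ $20 + 106 @ $24 = $7,683
LIFO COGS: 349 @ $24 + 25 @ $20 = $8,876
Difference = |$7,683 − $8,876| = $1,193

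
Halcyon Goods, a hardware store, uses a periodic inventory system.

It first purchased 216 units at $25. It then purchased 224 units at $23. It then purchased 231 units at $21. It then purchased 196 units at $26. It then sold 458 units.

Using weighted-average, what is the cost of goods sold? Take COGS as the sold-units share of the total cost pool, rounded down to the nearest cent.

COGS = $10,828.76

Sale 1, sell 458: 458/867 × $20,499.00 → $10,828.76
Ending inventory (cost pool remaining) = $9,670.24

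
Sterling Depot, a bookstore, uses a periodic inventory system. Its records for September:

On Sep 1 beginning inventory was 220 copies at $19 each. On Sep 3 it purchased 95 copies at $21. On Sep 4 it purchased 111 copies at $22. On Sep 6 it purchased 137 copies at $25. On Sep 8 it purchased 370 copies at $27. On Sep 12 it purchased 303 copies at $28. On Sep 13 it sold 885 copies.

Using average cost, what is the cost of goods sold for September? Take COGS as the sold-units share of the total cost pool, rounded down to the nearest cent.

Sep 13, sell 885: 885/1236 × $30,516.00 → $21,850.04
Ending inventory (cost pool remaining) = $8,665.96

COGS = $21,850.04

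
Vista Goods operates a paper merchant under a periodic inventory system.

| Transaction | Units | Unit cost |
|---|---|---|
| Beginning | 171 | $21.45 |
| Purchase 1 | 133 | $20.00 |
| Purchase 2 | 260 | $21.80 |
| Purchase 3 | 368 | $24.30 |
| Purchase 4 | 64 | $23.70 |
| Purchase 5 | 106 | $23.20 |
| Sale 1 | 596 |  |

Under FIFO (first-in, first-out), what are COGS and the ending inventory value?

Sale 1 (596) [FIFO — oldest first]: 171 @ $21.45 + 133 @ $20.00 + 260 @ $21.80 + 32 @ $24.30 = $12,773.55
Ending inventory: 336 @ $24.30 + 64 @ $23.70 + 106 @ $23.20 = $12,140.80

COGS = $12,773.55; ending inventory = $12,140.80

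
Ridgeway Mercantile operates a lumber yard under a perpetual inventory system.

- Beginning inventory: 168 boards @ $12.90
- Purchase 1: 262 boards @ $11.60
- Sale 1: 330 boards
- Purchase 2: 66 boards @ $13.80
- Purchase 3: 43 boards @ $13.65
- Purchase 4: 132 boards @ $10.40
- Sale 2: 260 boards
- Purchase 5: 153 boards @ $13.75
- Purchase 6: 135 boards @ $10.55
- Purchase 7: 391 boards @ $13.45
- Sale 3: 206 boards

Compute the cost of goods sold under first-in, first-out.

COGS = $9,795.70

Sale 1 (330) [FIFO — oldest first]: 168 @ $12.90 + 162 @ $11.60 = $4,046.40
Sale 2 (260) [FIFO — oldest first]: 100 @ $11.60 + 66 @ $13.80 + 43 @ $13.65 + 51 @ $10.40 = $3,188.15
Sale 3 (206) [FIFO — oldest first]: 81 @ $10.40 + 125 @ $13.75 = $2,561.15
Total COGS = $4,046.40 + $3,188.15 + $2,561.15 = $9,795.70
Ending inventory: 28 @ $13.75 + 135 @ $10.55 + 391 @ $13.45 = $7,068.20
Check: goods available $16,863.90 = COGS $9,795.70 + ending $7,068.20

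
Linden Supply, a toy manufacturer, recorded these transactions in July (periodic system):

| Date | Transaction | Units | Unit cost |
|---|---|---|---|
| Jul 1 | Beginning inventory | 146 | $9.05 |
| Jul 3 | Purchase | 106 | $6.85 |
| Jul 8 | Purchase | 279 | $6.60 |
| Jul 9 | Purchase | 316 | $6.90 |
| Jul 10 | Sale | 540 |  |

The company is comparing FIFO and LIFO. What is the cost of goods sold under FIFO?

FIFO COGS: 146 @ $9.05 + 106 @ $6.85 + 279 @ $6.60 + 9 @ $6.90 = $3,950.90
LIFO COGS: 316 @ $6.90 + 224 @ $6.60 = $3,658.80

COGS = $3,950.90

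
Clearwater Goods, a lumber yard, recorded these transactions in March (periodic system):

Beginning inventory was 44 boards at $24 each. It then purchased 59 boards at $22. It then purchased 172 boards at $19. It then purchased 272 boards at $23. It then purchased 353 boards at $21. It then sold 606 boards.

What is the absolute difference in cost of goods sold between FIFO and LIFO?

FIFO COGS: 44 @ $24 + 59 @ $22 + 172 @ $19 + 272 @ $23 + 59 @ $21 = $13,117
LIFO COGS: 353 @ $21 + 253 @ $23 = $13,232
Difference = |$13,117 − $13,232| = $115

$115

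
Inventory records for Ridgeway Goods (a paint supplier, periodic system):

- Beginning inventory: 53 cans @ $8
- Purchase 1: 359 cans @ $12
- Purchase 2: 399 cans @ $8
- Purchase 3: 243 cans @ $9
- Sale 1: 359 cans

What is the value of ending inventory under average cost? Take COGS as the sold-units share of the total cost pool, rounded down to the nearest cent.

Sale 1, sell 359: 359/1054 × $10,111.00 → $3,443.87
Ending inventory (cost pool remaining) = $6,667.13
Check: goods available $10,111.00 = COGS $3,443.87 + ending $6,667.13

Ending inventory = $6,667.13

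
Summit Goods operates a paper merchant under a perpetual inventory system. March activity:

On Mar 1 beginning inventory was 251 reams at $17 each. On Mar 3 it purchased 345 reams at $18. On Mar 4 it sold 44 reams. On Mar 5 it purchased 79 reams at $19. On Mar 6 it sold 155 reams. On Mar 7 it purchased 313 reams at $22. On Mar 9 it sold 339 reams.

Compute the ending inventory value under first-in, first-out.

Ending inventory = $9,431

Mar 4, 44 sold [FIFO — oldest first]: 44 @ $17 = $748
Mar 6, 155 sold [FIFO — oldest first]: 155 @ $17 = $2,635
Mar 9, 339 sold [FIFO — oldest first]: 52 @ $17 + 287 @ $18 = $6,050
Total COGS = $748 + $2,635 + $6,050 = $9,433
Ending inventory: 58 @ $18 + 79 @ $19 + 313 @ $22 = $9,431
Check: goods available $18,864 = COGS $9,433 + ending $9,431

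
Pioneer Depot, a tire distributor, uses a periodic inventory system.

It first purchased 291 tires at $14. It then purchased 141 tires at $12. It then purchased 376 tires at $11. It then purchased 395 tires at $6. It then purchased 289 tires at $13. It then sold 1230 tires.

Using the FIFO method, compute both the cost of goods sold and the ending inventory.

COGS = $12,623; ending inventory = $3,406

Sale 1 (1230) [FIFO — oldest first]: 291 @ $14 + 141 @ $12 + 376 @ $11 + 395 @ $6 + 27 @ $13 = $12,623
Ending inventory: 262 @ $13 = $3,406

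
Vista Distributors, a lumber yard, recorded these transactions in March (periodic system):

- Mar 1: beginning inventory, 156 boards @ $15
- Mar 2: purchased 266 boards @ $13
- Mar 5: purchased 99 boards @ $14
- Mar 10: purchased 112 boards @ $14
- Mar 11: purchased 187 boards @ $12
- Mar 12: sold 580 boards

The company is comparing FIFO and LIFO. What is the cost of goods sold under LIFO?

COGS = $7,564

FIFO COGS: 156 @ $15 + 266 @ $13 + 99 @ $14 + 59 @ $14 = $8,010
LIFO COGS: 187 @ $12 + 112 @ $14 + 99 @ $14 + 182 @ $13 = $7,564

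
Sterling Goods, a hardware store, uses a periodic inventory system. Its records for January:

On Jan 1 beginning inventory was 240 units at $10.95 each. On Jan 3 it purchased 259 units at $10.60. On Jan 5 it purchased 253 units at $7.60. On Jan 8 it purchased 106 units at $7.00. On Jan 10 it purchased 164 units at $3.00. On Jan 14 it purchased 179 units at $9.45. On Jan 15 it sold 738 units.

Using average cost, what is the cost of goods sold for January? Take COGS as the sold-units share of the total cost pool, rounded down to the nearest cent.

COGS = $6,281.14

Jan 15, sell 738: 738/1201 × $10,221.75 → $6,281.14
Ending inventory (cost pool remaining) = $3,940.61
Check: goods available $10,221.75 = COGS $6,281.14 + ending $3,940.61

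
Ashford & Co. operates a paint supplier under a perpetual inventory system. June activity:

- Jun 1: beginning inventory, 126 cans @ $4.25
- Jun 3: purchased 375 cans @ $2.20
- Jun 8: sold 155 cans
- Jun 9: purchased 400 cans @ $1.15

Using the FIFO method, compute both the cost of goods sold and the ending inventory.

Jun 8, 155 sold [FIFO — oldest first]: 126 @ $4.25 + 29 @ $2.20 = $599.30
Ending inventory: 346 @ $2.20 + 400 @ $1.15 = $1,221.20

COGS = $599.30; ending inventory = $1,221.20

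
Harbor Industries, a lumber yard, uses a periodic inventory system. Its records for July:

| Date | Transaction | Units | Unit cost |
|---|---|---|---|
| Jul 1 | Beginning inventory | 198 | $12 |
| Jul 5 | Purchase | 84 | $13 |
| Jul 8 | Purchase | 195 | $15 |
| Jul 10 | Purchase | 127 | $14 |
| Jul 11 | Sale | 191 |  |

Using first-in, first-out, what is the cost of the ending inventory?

Jul 11, 191 sold [FIFO — oldest first]: 191 @ $12 = $2,292
Ending inventory: 7 @ $12 + 84 @ $13 + 195 @ $15 + 127 @ $14 = $5,879

Ending inventory = $5,879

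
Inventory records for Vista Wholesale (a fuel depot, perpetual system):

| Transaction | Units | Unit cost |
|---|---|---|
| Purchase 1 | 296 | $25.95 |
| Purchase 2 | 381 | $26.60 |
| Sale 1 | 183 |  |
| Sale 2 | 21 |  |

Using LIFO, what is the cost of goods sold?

Sale 1 (183) [LIFO — newest first]: 183 @ $26.60 = $4,867.80
Sale 2 (21) [LIFO — newest first]: 21 @ $26.60 = $558.60
Total COGS = $4,867.80 + $558.60 = $5,426.40
Ending inventory: 296 @ $25.95 + 177 @ $26.60 = $12,389.40

COGS = $5,426.40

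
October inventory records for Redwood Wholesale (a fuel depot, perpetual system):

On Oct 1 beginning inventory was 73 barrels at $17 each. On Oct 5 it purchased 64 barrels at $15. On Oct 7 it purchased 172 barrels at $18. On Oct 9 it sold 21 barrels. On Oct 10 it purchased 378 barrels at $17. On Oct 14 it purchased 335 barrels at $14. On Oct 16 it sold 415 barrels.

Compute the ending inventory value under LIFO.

Oct 9, 21 sold [LIFO — newest first]: 21 @ $18 = $378
Oct 16, 415 sold [LIFO — newest first]: 335 @ $14 + 80 @ $17 = $6,050
Total COGS = $378 + $6,050 = $6,428
Ending inventory: 73 @ $17 + 64 @ $15 + 151 @ $18 + 298 @ $17 = $9,985
Check: goods available $16,413 = COGS $6,428 + ending $9,985

Ending inventory = $9,985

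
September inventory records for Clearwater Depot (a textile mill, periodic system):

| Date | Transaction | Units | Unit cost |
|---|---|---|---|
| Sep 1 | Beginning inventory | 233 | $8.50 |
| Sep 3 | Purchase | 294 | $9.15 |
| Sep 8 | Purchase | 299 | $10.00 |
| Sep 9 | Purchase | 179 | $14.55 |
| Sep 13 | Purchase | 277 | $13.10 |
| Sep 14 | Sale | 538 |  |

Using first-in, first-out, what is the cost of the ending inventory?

Sep 14, 538 sold [FIFO — oldest first]: 233 @ $8.50 + 294 @ $9.15 + 11 @ $10.00 = $4,780.60
Ending inventory: 288 @ $10.00 + 179 @ $14.55 + 277 @ $13.10 = $9,113.15

Ending inventory = $9,113.15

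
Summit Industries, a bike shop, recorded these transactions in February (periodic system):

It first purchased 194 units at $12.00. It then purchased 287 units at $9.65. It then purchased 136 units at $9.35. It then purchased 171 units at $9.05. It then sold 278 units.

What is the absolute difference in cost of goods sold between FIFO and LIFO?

FIFO COGS: 194 @ $12.00 + 84 @ $9.65 = $3,138.60
LIFO COGS: 171 @ $9.05 + 107 @ $9.35 = $2,548.00
Difference = |$3,138.60 − $2,548.00| = $590.60

$590.60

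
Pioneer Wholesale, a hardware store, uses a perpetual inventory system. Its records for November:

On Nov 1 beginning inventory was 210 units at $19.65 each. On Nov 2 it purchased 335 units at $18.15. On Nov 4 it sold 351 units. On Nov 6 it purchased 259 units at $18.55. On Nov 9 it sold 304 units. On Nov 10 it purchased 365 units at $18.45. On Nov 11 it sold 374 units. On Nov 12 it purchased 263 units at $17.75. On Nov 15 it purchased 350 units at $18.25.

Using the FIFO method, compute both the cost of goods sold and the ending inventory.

COGS = $19,162.45; ending inventory = $13,638.75

Nov 4, 351 sold [FIFO — oldest first]: 210 @ $19.65 + 141 @ $18.15 = $6,685.65
Nov 9, 304 sold [FIFO — oldest first]: 194 @ $18.15 + 110 @ $18.55 = $5,561.60
Nov 11, 374 sold [FIFO — oldest first]: 149 @ $18.55 + 225 @ $18.45 = $6,915.20
Total COGS = $6,685.65 + $5,561.60 + $6,915.20 = $19,162.45
Ending inventory: 140 @ $18.45 + 263 @ $17.75 + 350 @ $18.25 = $13,638.75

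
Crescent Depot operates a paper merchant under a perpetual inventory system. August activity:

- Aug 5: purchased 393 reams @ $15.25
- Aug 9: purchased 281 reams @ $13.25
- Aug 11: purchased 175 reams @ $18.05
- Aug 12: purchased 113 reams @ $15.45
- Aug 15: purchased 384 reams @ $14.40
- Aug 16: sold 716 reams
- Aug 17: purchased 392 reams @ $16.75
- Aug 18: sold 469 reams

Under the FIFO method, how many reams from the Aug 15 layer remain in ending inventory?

Aug 16, 716 sold [FIFO — oldest first]: 393 @ $15.25 + 281 @ $13.25 + 42 @ $18.05 = $10,474.60
Aug 18, 469 sold [FIFO — oldest first]: 133 @ $18.05 + 113 @ $15.45 + 223 @ $14.40 = $7,357.70
Total COGS = $10,474.60 + $7,357.70 = $17,832.30
Ending inventory: 161 @ $14.40 + 392 @ $16.75 = $8,884.40

161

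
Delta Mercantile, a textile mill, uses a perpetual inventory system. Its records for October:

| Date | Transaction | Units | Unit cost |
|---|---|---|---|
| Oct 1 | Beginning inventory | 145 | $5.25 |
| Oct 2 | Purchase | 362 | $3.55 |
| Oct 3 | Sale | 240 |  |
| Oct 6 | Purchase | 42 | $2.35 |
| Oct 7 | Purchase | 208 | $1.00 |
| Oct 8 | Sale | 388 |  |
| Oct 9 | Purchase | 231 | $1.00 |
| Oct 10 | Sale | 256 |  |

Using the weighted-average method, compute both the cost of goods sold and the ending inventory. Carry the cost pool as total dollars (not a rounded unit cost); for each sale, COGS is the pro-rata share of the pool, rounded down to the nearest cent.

After Oct 1: 145 on hand, pool $761.25 (≈ $5.2500 each)
After Oct 2: 507 on hand, pool $2,046.35 (≈ $4.0362 each)
Oct 3, sell 240: 240/507 × $2,046.35 → $968.68
After Oct 6: 309 on hand, pool $1,176.37 (≈ $3.8070 each)
After Oct 7: 517 on hand, pool $1,384.37 (≈ $2.6777 each)
Oct 8, sell 388: 388/517 × $1,384.37 → $1,038.94
After Oct 9: 360 on hand, pool $576.43 (≈ $1.6012 each)
Oct 10, sell 256: 256/360 × $576.43 → $409.90
Total COGS = $968.68 + $1,038.94 + $409.90 = $2,417.52
Ending inventory (cost pool remaining) = $166.53

COGS = $2,417.52; ending inventory = $166.53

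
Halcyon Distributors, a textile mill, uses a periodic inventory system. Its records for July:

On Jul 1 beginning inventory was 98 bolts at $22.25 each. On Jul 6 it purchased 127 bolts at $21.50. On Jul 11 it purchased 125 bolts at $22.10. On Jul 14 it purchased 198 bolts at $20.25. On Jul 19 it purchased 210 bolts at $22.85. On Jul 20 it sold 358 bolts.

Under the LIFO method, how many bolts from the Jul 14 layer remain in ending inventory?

50

Jul 20, 358 sold [LIFO — newest first]: 210 @ $22.85 + 148 @ $20.25 = $7,795.50
Ending inventory: 98 @ $22.25 + 127 @ $21.50 + 125 @ $22.10 + 50 @ $20.25 = $8,686.00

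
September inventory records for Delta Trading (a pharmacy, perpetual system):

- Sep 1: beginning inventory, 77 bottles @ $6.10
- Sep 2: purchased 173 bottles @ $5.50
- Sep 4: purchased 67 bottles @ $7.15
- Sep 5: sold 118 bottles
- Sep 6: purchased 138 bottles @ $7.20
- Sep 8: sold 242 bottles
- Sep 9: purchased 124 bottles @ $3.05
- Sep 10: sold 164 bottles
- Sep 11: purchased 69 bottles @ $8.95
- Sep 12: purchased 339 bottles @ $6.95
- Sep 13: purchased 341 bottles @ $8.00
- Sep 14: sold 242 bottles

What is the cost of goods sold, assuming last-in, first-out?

COGS = $4,872.55

Sep 5, 118 sold [LIFO — newest first]: 67 @ $7.15 + 51 @ $5.50 = $759.55
Sep 8, 242 sold [LIFO — newest first]: 138 @ $7.20 + 104 @ $5.50 = $1,565.60
Sep 10, 164 sold [LIFO — newest first]: 124 @ $3.05 + 18 @ $5.50 + 22 @ $6.10 = $611.40
Sep 14, 242 sold [LIFO — newest first]: 242 @ $8.00 = $1,936.00
Total COGS = $759.55 + $1,565.60 + $611.40 + $1,936.00 = $4,872.55
Ending inventory: 55 @ $6.10 + 69 @ $8.95 + 339 @ $6.95 + 99 @ $8.00 = $4,101.10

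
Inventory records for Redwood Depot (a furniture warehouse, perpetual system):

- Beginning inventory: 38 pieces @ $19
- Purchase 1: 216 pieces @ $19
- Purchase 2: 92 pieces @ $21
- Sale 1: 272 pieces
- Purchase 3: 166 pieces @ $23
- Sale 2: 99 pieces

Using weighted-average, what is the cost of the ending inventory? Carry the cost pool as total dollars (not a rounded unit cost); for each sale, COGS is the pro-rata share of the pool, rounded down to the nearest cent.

Ending inventory = $3,092.23

After Beginning: 38 on hand, pool $722.00 (≈ $19.0000 each)
After Purchase 1: 254 on hand, pool $4,826.00 (≈ $19.0000 each)
After Purchase 2: 346 on hand, pool $6,758.00 (≈ $19.5318 each)
Sale 1, sell 272: 272/346 × $6,758.00 → $5,312.64
After Purchase 3: 240 on hand, pool $5,263.36 (≈ $21.9307 each)
Sale 2, sell 99: 99/240 × $5,263.36 → $2,171.13
Total COGS = $5,312.64 + $2,171.13 = $7,483.77
Ending inventory (cost pool remaining) = $3,092.23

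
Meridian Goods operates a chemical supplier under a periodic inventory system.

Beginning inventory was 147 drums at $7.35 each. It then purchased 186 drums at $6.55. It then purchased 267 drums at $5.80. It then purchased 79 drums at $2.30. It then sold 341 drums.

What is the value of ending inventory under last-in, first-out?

Sale 1 (341) [LIFO — newest first]: 79 @ $2.30 + 262 @ $5.80 = $1,701.30
Ending inventory: 147 @ $7.35 + 186 @ $6.55 + 5 @ $5.80 = $2,327.75

Ending inventory = $2,327.75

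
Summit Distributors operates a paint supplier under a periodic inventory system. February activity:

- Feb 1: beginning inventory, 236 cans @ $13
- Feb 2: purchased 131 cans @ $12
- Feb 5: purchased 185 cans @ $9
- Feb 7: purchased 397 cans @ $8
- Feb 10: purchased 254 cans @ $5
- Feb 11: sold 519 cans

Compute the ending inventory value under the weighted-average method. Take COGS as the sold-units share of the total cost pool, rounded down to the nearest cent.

Feb 11, sell 519: 519/1203 × $10,751.00 → $4,638.21
Ending inventory (cost pool remaining) = $6,112.79

Ending inventory = $6,112.79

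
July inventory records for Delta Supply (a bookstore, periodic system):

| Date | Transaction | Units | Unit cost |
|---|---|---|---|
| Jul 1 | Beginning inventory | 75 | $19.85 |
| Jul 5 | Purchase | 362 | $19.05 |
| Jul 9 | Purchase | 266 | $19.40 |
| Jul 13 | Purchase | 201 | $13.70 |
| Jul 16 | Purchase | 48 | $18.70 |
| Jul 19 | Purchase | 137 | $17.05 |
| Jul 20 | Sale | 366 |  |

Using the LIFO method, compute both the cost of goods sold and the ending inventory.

Jul 20, 366 sold [LIFO — newest first]: 137 @ $17.05 + 48 @ $18.70 + 181 @ $13.70 = $5,713.15
Ending inventory: 75 @ $19.85 + 362 @ $19.05 + 266 @ $19.40 + 20 @ $13.70 = $13,819.25
Check: goods available $19,532.40 = COGS $5,713.15 + ending $13,819.25

COGS = $5,713.15; ending inventory = $13,819.25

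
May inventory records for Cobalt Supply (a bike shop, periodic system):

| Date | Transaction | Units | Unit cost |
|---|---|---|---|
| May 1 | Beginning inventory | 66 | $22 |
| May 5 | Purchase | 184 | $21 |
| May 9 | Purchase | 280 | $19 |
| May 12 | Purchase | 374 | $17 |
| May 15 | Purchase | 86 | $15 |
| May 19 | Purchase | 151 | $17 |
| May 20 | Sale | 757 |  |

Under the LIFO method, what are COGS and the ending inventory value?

May 20, 757 sold [LIFO — newest first]: 151 @ $17 + 86 @ $15 + 374 @ $17 + 146 @ $19 = $12,989
Ending inventory: 66 @ $22 + 184 @ $21 + 134 @ $19 = $7,862

COGS = $12,989; ending inventory = $7,862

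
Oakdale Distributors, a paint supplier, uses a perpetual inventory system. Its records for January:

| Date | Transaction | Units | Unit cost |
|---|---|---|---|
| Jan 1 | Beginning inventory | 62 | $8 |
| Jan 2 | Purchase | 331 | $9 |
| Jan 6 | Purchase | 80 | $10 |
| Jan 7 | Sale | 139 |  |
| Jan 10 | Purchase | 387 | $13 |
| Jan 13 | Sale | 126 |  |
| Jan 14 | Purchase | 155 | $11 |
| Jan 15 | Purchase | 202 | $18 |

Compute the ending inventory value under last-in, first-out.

Jan 7, 139 sold [LIFO — newest first]: 80 @ $10 + 59 @ $9 = $1,331
Jan 13, 126 sold [LIFO — newest first]: 126 @ $13 = $1,638
Total COGS = $1,331 + $1,638 = $2,969
Ending inventory: 62 @ $8 + 272 @ $9 + 261 @ $13 + 155 @ $11 + 202 @ $18 = $11,678

Ending inventory = $11,678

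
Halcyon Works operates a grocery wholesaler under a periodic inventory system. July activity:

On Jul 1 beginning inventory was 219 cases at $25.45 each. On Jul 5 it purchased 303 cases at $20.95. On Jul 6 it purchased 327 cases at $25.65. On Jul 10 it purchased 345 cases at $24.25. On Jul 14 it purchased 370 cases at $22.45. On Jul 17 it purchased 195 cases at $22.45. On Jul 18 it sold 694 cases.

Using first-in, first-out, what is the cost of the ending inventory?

Jul 18, 694 sold [FIFO — oldest first]: 219 @ $25.45 + 303 @ $20.95 + 172 @ $25.65 = $16,333.20
Ending inventory: 155 @ $25.65 + 345 @ $24.25 + 370 @ $22.45 + 195 @ $22.45 = $25,026.25

Ending inventory = $25,026.25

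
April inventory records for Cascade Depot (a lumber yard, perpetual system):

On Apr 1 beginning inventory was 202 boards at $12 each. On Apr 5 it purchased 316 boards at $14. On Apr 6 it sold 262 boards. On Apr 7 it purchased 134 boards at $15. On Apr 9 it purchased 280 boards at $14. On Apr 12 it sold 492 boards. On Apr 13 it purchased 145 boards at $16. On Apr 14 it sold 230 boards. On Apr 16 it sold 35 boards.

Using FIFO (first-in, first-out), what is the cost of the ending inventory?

Apr 6, 262 sold [FIFO — oldest first]: 202 @ $12 + 60 @ $14 = $3,264
Apr 12, 492 sold [FIFO — oldest first]: 256 @ $14 + 134 @ $15 + 102 @ $14 = $7,022
Apr 14, 230 sold [FIFO — oldest first]: 178 @ $14 + 52 @ $16 = $3,324
Apr 16, 35 sold [FIFO — oldest first]: 35 @ $16 = $560
Total COGS = $3,264 + $7,022 + $3,324 + $560 = $14,170
Ending inventory: 58 @ $16 = $928

Ending inventory = $928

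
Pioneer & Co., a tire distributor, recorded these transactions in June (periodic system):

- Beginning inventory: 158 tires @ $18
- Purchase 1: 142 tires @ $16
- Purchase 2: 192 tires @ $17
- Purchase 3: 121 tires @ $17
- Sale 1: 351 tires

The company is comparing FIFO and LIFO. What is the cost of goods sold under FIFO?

FIFO COGS: 158 @ $18 + 142 @ $16 + 51 @ $17 = $5,983
LIFO COGS: 121 @ $17 + 192 @ $17 + 38 @ $16 = $5,929

COGS = $5,983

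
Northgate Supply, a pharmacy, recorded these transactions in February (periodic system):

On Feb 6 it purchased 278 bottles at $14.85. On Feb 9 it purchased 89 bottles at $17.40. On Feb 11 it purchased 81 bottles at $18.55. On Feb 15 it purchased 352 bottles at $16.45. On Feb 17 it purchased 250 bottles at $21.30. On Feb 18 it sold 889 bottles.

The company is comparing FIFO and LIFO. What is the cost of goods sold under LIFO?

COGS = $15,904.00

FIFO COGS: 278 @ $14.85 + 89 @ $17.40 + 81 @ $18.55 + 352 @ $16.45 + 89 @ $21.30 = $14,865.55
LIFO COGS: 250 @ $21.30 + 352 @ $16.45 + 81 @ $18.55 + 89 @ $17.40 + 117 @ $14.85 = $15,904.00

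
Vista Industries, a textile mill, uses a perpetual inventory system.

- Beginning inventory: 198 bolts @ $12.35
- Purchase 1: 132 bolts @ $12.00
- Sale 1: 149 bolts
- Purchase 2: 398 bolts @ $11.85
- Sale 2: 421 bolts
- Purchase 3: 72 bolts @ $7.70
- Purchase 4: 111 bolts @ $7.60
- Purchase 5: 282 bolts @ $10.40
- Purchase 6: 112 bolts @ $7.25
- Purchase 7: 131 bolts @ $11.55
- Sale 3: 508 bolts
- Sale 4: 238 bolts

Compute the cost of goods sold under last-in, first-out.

Sale 1 (149) [LIFO — newest first]: 132 @ $12.00 + 17 @ $12.35 = $1,793.95
Sale 2 (421) [LIFO — newest first]: 398 @ $11.85 + 23 @ $12.35 = $5,000.35
Sale 3 (508) [LIFO — newest first]: 131 @ $11.55 + 112 @ $7.25 + 265 @ $10.40 = $5,081.05
Sale 4 (238) [LIFO — newest first]: 17 @ $10.40 + 111 @ $7.60 + 72 @ $7.70 + 38 @ $12.35 = $2,044.10
Total COGS = $1,793.95 + $5,000.35 + $5,081.05 + $2,044.10 = $13,919.45
Ending inventory: 120 @ $12.35 = $1,482.00

COGS = $13,919.45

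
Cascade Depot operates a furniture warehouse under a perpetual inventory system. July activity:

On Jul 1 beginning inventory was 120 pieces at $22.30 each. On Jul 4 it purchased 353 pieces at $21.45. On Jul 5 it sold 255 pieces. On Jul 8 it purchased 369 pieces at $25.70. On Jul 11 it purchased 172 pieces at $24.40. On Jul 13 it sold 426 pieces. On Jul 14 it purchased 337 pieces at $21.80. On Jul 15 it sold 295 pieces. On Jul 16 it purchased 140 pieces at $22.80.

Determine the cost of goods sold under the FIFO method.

Jul 5, 255 sold [FIFO — oldest first]: 120 @ $22.30 + 135 @ $21.45 = $5,571.75
Jul 13, 426 sold [FIFO — oldest first]: 218 @ $21.45 + 208 @ $25.70 = $10,021.70
Jul 15, 295 sold [FIFO — oldest first]: 161 @ $25.70 + 134 @ $24.40 = $7,407.30
Total COGS = $5,571.75 + $10,021.70 + $7,407.30 = $23,000.75
Ending inventory: 38 @ $24.40 + 337 @ $21.80 + 140 @ $22.80 = $11,465.80

COGS = $23,000.75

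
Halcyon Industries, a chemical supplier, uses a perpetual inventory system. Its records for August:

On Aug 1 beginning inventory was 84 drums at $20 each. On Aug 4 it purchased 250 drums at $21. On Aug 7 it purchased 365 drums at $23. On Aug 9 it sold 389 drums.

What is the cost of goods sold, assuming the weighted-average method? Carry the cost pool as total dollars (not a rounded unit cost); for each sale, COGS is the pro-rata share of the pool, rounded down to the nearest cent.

After Aug 1: 84 on hand, pool $1,680.00 (≈ $20.0000 each)
After Aug 4: 334 on hand, pool $6,930.00 (≈ $20.7485 each)
After Aug 7: 699 on hand, pool $15,325.00 (≈ $21.9242 each)
Aug 9, sell 389: 389/699 × $15,325.00 → $8,528.50
Ending inventory (cost pool remaining) = $6,796.50

COGS = $8,528.50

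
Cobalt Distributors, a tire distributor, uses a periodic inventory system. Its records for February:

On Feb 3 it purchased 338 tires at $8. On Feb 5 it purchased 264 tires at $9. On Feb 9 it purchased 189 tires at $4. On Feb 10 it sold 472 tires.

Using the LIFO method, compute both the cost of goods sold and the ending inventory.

Feb 10, 472 sold [LIFO — newest first]: 189 @ $4 + 264 @ $9 + 19 @ $8 = $3,284
Ending inventory: 319 @ $8 = $2,552

COGS = $3,284; ending inventory = $2,552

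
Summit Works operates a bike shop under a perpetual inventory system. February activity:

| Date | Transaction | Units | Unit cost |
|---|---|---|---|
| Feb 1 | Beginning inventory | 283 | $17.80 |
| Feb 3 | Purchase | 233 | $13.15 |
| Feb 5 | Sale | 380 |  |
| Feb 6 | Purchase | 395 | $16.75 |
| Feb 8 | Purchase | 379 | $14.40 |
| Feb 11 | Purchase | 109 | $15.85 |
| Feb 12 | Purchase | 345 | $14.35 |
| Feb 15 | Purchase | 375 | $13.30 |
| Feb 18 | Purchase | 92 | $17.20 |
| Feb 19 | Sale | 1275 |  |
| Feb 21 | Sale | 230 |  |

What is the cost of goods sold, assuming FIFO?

COGS = $28,728.90

Feb 5, 380 sold [FIFO — oldest first]: 283 @ $17.80 + 97 @ $13.15 = $6,312.95
Feb 19, 1275 sold [FIFO — oldest first]: 136 @ $13.15 + 395 @ $16.75 + 379 @ $14.40 + 109 @ $15.85 + 256 @ $14.35 = $19,263.50
Feb 21, 230 sold [FIFO — oldest first]: 89 @ $14.35 + 141 @ $13.30 = $3,152.45
Total COGS = $6,312.95 + $19,263.50 + $3,152.45 = $28,728.90
Ending inventory: 234 @ $13.30 + 92 @ $17.20 = $4,694.60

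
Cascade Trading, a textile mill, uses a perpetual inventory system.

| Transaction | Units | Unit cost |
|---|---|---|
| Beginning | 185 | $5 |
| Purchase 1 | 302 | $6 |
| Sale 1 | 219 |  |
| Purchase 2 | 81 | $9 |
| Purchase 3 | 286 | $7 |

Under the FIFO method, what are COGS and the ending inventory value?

COGS = $1,129; ending inventory = $4,339

Sale 1 (219) [FIFO — oldest first]: 185 @ $5 + 34 @ $6 = $1,129
Ending inventory: 268 @ $6 + 81 @ $9 + 286 @ $7 = $4,339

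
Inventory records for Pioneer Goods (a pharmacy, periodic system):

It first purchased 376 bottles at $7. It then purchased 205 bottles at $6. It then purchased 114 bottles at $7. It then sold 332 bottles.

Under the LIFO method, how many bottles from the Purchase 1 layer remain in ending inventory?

Sale 1 (332) [LIFO — newest first]: 114 @ $7 + 205 @ $6 + 13 @ $7 = $2,119
Ending inventory: 363 @ $7 = $2,541
Check: goods available $4,660 = COGS $2,119 + ending $2,541

363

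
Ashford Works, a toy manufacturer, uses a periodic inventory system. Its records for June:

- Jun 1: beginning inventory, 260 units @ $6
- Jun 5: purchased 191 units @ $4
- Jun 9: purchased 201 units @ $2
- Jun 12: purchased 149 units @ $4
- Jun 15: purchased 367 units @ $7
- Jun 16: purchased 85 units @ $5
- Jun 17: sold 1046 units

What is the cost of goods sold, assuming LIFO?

Jun 17, 1046 sold [LIFO — newest first]: 85 @ $5 + 367 @ $7 + 149 @ $4 + 201 @ $2 + 191 @ $4 + 53 @ $6 = $5,074
Ending inventory: 207 @ $6 = $1,242

COGS = $5,074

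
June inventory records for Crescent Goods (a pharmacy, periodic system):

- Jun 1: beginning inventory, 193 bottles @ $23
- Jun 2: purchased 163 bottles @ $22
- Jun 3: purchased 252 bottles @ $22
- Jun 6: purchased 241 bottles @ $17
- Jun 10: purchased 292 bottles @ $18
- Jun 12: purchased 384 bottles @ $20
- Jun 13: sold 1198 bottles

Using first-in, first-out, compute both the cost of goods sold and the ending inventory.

COGS = $24,062; ending inventory = $6,540

Jun 13, 1198 sold [FIFO — oldest first]: 193 @ $23 + 163 @ $22 + 252 @ $22 + 241 @ $17 + 292 @ $18 + 57 @ $20 = $24,062
Ending inventory: 327 @ $20 = $6,540
Check: goods available $30,602 = COGS $24,062 + ending $6,540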